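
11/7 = 1.57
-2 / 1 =-2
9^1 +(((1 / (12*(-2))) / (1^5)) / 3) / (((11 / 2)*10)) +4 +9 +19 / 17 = 1556263 / 67320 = 23.12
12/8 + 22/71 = 257/142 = 1.81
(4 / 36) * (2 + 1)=1 / 3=0.33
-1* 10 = -10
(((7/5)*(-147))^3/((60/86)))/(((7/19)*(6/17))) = -240201963267/2500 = -96080785.31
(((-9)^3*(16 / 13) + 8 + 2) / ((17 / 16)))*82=-15132608 / 221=-68473.34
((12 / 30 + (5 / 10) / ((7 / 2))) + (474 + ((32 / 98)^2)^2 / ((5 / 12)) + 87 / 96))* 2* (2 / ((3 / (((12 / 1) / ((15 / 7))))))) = 146188094651 / 41177150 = 3550.22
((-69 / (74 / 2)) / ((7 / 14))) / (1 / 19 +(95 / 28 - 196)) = 73416 / 3790243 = 0.02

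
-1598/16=-799/8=-99.88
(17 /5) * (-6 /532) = -51 /1330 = -0.04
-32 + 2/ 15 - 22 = -808/ 15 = -53.87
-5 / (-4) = 5 / 4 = 1.25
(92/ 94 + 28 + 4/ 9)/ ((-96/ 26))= -80899/ 10152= -7.97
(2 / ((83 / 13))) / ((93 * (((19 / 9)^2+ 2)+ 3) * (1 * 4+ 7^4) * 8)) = 27 / 1458479320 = 0.00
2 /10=1 /5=0.20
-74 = -74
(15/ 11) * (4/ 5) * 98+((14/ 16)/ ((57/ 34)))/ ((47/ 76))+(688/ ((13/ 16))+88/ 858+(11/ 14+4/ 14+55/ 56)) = 1080212401/ 1129128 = 956.68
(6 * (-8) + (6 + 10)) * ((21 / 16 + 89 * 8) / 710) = -11413 / 355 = -32.15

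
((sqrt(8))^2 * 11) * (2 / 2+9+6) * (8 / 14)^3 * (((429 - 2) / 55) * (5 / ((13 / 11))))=5496832 / 637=8629.25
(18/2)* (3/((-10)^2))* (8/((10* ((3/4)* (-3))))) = -12/125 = -0.10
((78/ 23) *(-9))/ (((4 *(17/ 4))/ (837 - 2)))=-586170/ 391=-1499.16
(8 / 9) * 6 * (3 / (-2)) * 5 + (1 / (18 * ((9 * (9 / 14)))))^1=-29153 / 729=-39.99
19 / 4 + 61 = 263 / 4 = 65.75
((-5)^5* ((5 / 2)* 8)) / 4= -15625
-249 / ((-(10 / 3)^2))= 2241 / 100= 22.41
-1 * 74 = -74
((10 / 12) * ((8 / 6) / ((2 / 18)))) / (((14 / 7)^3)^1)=5 / 4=1.25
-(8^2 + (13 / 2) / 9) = -1165 / 18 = -64.72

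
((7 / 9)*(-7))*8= -392 / 9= -43.56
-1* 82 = -82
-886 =-886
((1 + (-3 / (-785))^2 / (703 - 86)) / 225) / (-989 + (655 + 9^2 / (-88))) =-33458553392 / 2521339570175625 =-0.00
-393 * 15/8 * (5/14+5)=-442125/112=-3947.54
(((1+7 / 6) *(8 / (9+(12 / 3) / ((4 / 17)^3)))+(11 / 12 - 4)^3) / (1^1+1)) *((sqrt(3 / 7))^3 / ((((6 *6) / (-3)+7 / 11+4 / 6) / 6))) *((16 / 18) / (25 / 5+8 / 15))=1081693415 *sqrt(21) / 13403237736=0.37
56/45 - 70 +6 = -2824/45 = -62.76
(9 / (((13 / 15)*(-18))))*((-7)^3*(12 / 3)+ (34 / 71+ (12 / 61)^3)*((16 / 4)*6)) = 164418841230 / 209503463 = 784.80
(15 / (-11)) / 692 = -15 / 7612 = -0.00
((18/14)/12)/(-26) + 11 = 8005/728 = 11.00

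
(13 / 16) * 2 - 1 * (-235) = 1893 / 8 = 236.62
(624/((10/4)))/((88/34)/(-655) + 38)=1389648/211543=6.57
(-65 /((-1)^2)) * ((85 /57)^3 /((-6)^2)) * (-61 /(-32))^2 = -148535343125 /6826954752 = -21.76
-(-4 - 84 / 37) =232 / 37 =6.27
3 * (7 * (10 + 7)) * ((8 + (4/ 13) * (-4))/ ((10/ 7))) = 109956/ 65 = 1691.63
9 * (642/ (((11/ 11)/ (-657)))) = -3796146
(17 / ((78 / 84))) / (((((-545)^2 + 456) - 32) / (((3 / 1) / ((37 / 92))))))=0.00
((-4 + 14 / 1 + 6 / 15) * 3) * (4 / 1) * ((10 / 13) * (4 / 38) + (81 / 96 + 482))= 11451111 / 190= 60269.01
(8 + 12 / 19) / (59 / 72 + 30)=11808 / 42161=0.28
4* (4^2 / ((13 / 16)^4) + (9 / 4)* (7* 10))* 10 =221877340 / 28561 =7768.54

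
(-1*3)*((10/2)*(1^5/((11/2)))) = -30/11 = -2.73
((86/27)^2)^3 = 404567235136/387420489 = 1044.26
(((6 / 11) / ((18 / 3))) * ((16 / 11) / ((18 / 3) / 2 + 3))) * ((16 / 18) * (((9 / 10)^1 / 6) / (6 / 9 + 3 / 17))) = 272 / 78045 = 0.00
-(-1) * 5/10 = 0.50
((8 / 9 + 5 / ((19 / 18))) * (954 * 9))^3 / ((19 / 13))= 77107973372596.66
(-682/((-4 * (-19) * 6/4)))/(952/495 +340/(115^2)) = -3.07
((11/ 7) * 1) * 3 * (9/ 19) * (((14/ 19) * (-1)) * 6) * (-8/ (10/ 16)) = 228096/ 1805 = 126.37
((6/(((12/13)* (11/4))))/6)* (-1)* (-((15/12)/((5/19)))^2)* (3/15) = 4693/2640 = 1.78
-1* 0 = 0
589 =589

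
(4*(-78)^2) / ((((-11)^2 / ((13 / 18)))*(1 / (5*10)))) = 878800 / 121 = 7262.81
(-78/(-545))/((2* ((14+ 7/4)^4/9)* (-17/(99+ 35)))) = -445952/5405599395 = -0.00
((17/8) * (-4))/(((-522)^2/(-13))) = 221/544968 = 0.00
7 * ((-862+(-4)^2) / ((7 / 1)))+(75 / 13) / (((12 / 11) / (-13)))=-3659 / 4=-914.75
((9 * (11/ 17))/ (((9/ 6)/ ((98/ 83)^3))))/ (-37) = -62118672/ 359654023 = -0.17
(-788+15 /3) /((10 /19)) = -14877 /10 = -1487.70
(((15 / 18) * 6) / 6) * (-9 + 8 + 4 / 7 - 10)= -365 / 42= -8.69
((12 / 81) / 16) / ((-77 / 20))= -5 / 2079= -0.00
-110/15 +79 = 215/3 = 71.67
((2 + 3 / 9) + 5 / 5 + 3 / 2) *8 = 116 / 3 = 38.67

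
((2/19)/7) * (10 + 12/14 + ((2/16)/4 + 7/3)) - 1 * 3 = -125179/44688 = -2.80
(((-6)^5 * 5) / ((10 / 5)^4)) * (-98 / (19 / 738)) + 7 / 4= 702989413 / 76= 9249860.70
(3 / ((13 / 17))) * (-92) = -4692 / 13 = -360.92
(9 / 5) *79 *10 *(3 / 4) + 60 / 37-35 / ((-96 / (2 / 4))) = 7589231 / 7104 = 1068.30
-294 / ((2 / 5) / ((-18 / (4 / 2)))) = 6615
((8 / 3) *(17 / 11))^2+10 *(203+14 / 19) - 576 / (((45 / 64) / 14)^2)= -39020156542 / 172425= -226302.20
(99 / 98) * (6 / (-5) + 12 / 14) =-594 / 1715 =-0.35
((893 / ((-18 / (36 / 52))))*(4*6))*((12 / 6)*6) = -128592 / 13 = -9891.69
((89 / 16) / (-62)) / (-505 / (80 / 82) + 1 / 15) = 1335 / 7701268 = 0.00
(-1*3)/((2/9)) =-27/2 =-13.50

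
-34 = -34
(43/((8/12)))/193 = 129/386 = 0.33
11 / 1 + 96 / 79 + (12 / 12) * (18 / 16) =8431 / 632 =13.34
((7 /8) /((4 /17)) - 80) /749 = -2441 /23968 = -0.10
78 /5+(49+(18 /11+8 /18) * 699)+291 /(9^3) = 20307904 /13365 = 1519.48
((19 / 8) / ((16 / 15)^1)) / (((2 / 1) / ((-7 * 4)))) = -1995 / 64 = -31.17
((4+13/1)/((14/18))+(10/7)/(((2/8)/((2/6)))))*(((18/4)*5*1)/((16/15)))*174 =9767925/112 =87213.62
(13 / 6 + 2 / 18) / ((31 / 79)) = 5.80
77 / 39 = 1.97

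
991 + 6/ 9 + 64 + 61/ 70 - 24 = 216833/ 210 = 1032.54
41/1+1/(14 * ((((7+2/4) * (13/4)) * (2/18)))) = 18667/455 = 41.03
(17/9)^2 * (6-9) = -289/27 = -10.70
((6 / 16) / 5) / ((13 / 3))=9 / 520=0.02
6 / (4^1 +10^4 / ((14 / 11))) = 21 / 27514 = 0.00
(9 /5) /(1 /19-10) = -19 /105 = -0.18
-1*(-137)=137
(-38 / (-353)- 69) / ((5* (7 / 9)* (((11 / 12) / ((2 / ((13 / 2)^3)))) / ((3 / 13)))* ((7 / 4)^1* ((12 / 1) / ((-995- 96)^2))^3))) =-492125039104859119188948 / 27171078935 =-18112090443009.09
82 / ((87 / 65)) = 61.26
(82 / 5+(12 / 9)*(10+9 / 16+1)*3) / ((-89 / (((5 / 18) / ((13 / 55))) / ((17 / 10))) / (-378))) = 7236075 / 39338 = 183.95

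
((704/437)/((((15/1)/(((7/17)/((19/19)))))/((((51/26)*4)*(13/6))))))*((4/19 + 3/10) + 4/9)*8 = 1399552/243675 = 5.74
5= 5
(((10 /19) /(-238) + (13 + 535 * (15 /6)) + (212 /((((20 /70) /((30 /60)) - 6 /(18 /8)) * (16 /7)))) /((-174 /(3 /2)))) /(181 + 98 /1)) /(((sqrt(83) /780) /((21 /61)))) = 4053229131835 * sqrt(83) /258751460176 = 142.71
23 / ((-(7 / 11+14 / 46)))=-5819 / 238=-24.45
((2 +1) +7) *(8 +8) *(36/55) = 1152/11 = 104.73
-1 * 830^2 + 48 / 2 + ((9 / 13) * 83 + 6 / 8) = -35818525 / 52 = -688817.79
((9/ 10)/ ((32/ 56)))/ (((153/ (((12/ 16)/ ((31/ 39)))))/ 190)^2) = 19217835/ 8887328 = 2.16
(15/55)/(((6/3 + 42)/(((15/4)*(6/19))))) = 0.01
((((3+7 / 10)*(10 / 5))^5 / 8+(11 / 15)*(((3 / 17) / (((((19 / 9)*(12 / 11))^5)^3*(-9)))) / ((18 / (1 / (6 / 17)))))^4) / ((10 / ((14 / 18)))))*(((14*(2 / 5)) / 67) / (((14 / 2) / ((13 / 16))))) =14256585658795134991831352057319200410233484507370907420196685090334915346242967037129542655918930028437986743123768093972659 / 6811657951072546512378172175002204304570926107041790163484950461285261633981307288921948269004628428261699816500756480000000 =2.09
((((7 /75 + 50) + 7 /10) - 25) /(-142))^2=0.03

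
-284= -284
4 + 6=10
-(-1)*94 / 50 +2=97 / 25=3.88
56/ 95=0.59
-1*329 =-329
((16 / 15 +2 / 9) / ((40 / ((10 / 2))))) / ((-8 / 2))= -0.04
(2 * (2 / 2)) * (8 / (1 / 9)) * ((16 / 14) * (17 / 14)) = 9792 / 49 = 199.84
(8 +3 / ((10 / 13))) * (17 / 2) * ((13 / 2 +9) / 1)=62713 / 40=1567.82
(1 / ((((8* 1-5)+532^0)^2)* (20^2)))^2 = 1 / 40960000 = 0.00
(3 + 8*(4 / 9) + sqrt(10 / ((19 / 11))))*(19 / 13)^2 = 19*sqrt(2090) / 169 + 21299 / 1521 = 19.14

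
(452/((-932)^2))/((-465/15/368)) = -10396/1682959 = -0.01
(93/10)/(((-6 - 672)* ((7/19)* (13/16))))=-2356/51415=-0.05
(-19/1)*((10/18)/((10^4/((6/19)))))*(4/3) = -1/2250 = -0.00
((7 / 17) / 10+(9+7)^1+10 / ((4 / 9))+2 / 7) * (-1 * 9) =-207918 / 595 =-349.44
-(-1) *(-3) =-3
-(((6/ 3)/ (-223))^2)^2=-0.00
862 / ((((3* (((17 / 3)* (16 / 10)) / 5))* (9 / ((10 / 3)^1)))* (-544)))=-53875 / 499392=-0.11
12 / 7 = 1.71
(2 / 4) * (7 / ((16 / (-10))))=-35 / 16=-2.19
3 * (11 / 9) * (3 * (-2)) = -22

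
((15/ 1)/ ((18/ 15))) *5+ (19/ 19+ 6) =139/ 2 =69.50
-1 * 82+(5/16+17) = -1035/16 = -64.69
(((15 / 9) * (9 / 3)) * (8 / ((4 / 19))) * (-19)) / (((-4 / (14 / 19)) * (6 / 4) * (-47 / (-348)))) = 154280 / 47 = 3282.55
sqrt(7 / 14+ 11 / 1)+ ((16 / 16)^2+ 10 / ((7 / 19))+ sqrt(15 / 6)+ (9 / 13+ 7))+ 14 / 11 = sqrt(10) / 2+ sqrt(46) / 2+ 37145 / 1001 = 42.08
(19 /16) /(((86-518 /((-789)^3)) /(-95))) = -886560169545 /675848647232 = -1.31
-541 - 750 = -1291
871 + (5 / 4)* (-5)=3459 / 4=864.75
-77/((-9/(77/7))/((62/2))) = 26257/9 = 2917.44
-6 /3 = -2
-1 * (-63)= 63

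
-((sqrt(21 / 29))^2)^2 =-441 / 841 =-0.52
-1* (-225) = 225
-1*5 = -5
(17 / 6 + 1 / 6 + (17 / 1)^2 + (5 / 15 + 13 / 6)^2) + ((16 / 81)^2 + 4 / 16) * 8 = 7887953 / 26244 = 300.56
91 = 91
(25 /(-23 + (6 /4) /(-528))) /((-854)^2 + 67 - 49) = -4400 /2952708699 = -0.00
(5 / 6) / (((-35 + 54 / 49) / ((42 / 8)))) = -1715 / 13288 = -0.13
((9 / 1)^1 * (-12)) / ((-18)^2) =-1 / 3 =-0.33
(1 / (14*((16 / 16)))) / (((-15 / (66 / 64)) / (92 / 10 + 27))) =-1991 / 11200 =-0.18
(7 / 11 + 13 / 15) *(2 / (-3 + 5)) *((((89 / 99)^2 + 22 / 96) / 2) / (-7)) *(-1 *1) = 720409 / 6468660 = 0.11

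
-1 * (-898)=898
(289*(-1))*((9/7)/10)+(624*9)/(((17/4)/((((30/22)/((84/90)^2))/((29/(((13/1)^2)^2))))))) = 5413353203439/2657270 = 2037185.99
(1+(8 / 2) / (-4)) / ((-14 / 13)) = 0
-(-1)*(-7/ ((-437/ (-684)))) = -252/ 23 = -10.96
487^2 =237169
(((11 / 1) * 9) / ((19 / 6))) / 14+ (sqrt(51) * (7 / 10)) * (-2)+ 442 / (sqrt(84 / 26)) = 238.14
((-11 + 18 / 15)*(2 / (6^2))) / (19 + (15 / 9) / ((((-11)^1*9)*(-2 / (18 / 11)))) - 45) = 5929 / 282990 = 0.02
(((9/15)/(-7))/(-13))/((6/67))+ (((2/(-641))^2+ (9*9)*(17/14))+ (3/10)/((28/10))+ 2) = 100.54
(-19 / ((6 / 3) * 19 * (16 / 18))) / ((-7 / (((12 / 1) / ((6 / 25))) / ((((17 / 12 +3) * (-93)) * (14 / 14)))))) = -225 / 23002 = -0.01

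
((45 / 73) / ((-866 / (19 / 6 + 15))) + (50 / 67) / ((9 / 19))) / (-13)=-0.12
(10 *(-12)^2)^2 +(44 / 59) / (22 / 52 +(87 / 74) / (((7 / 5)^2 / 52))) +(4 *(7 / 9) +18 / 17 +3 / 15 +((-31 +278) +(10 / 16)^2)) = 8927466432994193509 / 4304775539520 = 2073851.78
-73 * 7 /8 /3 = -511 /24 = -21.29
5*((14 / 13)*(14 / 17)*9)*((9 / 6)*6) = 79380 / 221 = 359.19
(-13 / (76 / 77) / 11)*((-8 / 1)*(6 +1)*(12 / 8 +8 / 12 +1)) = 637 / 3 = 212.33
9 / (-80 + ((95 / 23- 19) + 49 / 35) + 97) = 1035 / 406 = 2.55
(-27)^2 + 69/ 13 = 9546/ 13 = 734.31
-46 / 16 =-23 / 8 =-2.88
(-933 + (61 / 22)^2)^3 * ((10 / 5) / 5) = -89825707146836051 / 283449760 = -316901687.08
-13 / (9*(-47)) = 13 / 423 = 0.03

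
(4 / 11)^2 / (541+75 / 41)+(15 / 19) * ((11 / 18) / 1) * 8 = 37030757 / 9593727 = 3.86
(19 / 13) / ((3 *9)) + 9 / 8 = 3311 / 2808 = 1.18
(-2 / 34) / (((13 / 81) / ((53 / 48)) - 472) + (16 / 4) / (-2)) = 1431 / 11527462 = 0.00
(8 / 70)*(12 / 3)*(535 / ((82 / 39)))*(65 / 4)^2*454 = 4002219975 / 287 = 13945017.33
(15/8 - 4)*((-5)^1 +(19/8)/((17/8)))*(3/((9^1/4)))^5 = 34.77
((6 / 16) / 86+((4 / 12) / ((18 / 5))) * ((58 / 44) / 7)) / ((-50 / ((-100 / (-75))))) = -31177 / 53638200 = -0.00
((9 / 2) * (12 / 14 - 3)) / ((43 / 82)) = -5535 / 301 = -18.39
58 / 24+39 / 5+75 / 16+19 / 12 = 16.49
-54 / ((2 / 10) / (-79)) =21330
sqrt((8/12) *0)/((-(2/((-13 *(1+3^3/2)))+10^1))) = 0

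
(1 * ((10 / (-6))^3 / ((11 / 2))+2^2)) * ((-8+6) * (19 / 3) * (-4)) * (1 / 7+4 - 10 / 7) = 386992 / 891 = 434.33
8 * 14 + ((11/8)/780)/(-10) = 112.00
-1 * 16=-16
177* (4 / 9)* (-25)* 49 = -289100 / 3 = -96366.67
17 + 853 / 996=17785 / 996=17.86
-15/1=-15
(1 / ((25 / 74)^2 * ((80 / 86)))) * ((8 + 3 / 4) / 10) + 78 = 4312069 / 50000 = 86.24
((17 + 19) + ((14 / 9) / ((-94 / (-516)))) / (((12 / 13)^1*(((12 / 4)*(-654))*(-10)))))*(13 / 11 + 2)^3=2562015115975 / 2209263012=1159.67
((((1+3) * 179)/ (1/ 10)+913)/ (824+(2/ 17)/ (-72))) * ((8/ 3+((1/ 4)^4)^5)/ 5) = 3621553807383779553/ 693086775295344640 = 5.23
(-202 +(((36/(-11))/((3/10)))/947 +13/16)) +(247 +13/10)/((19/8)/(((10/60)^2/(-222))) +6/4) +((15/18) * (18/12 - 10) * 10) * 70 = -54404847895587/10544504080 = -5159.55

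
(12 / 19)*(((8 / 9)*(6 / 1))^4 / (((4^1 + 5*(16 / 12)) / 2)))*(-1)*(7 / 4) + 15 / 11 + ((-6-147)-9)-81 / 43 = -26706968 / 80883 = -330.19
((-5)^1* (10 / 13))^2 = 2500 / 169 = 14.79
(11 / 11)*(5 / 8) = 5 / 8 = 0.62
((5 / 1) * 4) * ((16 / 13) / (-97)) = -320 / 1261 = -0.25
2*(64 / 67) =128 / 67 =1.91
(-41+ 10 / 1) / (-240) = 31 / 240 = 0.13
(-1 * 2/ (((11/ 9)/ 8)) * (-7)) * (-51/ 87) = -17136/ 319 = -53.72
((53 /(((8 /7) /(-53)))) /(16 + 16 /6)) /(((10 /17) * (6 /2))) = -74.61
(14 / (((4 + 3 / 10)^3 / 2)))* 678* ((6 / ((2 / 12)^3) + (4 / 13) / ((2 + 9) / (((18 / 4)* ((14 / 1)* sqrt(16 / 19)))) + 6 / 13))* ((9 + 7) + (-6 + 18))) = 1308059397324288000 / 150873516791 -76620031488000* sqrt(19) / 150873516791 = 8667693.62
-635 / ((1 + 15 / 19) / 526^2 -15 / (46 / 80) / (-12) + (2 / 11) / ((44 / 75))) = -2322480250255 / 9084507193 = -255.65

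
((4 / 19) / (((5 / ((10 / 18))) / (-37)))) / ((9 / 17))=-2516 / 1539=-1.63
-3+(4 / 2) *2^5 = 61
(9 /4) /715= 9 /2860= 0.00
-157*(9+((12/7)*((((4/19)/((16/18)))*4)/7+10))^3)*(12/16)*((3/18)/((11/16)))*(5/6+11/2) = -443778595840410/467184179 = -949900.74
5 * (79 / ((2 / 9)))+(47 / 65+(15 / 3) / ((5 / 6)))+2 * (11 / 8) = 464613 / 260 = 1786.97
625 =625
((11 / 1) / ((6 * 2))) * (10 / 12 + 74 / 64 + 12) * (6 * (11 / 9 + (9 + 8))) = 1402.07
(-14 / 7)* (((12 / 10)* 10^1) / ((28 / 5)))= -30 / 7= -4.29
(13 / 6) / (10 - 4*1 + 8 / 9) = 39 / 124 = 0.31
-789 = -789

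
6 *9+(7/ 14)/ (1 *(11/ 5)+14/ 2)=4973/ 92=54.05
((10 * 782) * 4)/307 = 31280/307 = 101.89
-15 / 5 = -3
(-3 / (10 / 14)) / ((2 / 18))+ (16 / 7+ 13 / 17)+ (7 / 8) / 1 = -161243 / 4760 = -33.87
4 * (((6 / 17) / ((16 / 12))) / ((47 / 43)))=774 / 799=0.97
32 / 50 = 16 / 25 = 0.64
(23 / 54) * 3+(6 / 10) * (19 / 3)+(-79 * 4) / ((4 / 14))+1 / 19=-1882487 / 1710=-1100.87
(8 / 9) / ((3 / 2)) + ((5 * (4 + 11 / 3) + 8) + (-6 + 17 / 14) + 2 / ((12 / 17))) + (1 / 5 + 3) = 45524 / 945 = 48.17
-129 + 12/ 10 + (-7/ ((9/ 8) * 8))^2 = -51514/ 405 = -127.20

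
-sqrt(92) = -2 * sqrt(23) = -9.59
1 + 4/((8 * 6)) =13/12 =1.08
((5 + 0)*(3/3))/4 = 5/4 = 1.25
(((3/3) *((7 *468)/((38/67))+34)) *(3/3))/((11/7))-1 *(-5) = 773789/209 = 3702.34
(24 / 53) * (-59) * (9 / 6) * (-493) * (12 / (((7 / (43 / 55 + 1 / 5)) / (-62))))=-42069575232 / 20405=-2061728.75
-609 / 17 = -35.82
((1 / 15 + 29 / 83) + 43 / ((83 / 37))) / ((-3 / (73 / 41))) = -1779959 / 153135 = -11.62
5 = 5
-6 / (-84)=1 / 14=0.07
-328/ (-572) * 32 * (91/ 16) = 104.36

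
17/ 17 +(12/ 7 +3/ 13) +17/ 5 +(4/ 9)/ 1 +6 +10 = 93323/ 4095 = 22.79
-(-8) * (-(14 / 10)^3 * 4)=-10976 / 125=-87.81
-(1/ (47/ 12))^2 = -144/ 2209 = -0.07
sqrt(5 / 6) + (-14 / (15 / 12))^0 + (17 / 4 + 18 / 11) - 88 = -3569 / 44 + sqrt(30) / 6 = -80.20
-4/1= -4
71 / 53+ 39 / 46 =5333 / 2438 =2.19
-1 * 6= -6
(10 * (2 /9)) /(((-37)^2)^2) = 20 /16867449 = 0.00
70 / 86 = 35 / 43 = 0.81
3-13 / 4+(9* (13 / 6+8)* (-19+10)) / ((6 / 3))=-412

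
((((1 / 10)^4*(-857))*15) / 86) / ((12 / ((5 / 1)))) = -857 / 137600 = -0.01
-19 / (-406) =19 / 406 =0.05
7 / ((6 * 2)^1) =7 / 12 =0.58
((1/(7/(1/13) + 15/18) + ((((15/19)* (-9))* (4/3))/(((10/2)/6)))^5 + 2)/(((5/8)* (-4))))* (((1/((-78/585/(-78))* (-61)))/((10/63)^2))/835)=-34623.96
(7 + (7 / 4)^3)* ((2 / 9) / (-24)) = -791 / 6912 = -0.11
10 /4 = 5 /2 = 2.50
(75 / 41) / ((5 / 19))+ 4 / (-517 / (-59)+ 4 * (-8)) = 381059 / 56211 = 6.78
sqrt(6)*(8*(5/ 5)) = 8*sqrt(6) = 19.60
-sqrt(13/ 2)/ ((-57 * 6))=sqrt(26)/ 684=0.01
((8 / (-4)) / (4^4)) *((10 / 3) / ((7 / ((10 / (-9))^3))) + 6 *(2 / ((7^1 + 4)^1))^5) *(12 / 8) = 100473167 / 13149492048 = 0.01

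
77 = 77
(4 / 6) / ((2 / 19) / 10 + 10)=190 / 2853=0.07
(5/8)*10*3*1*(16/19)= 300/19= 15.79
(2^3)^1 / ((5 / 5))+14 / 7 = 10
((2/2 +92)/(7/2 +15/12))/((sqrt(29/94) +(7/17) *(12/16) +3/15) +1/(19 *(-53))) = -54780089363280/278886075673 +1147561893600 *sqrt(2726)/278886075673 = 18.41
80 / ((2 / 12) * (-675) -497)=-160 / 1219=-0.13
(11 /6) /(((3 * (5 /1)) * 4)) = 11 /360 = 0.03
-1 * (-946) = 946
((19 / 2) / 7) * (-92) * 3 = -2622 / 7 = -374.57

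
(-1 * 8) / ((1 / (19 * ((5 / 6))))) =-380 / 3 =-126.67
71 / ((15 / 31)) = 2201 / 15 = 146.73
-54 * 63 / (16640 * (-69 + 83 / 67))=113967 / 37772800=0.00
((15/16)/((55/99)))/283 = 27/4528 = 0.01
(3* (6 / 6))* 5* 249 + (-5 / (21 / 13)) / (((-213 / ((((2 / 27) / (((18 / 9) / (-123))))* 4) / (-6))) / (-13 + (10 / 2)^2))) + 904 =186773543 / 40257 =4639.53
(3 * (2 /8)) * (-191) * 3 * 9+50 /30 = -46393 /12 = -3866.08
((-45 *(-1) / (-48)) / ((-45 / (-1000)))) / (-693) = 125 / 4158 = 0.03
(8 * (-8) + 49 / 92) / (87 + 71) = -5839 / 14536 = -0.40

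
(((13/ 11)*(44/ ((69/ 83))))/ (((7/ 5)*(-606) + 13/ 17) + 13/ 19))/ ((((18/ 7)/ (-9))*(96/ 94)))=0.25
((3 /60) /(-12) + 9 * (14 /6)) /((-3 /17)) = -85663 /720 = -118.98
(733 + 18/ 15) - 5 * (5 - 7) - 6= 3691/ 5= 738.20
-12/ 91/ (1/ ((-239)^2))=-685452/ 91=-7532.44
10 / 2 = 5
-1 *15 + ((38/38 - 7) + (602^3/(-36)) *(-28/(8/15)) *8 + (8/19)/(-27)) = 1305730729099/513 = 2545284072.32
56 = 56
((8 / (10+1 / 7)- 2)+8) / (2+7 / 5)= 2410 / 1207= 2.00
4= 4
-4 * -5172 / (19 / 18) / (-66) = -62064 / 209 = -296.96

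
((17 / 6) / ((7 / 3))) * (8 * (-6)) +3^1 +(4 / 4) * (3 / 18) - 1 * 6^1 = -2567 / 42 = -61.12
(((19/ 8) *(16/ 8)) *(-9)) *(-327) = 55917/ 4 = 13979.25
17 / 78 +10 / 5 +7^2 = 3995 / 78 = 51.22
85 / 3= 28.33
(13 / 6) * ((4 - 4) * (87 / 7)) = 0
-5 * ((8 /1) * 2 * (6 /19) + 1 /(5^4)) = -60019 /2375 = -25.27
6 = 6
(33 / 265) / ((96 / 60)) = 0.08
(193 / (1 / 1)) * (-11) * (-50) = 106150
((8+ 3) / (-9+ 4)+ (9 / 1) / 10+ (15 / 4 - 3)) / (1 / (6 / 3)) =-11 / 10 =-1.10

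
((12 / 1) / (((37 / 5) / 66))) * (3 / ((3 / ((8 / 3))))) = 10560 / 37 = 285.41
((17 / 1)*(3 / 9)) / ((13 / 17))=289 / 39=7.41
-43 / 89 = -0.48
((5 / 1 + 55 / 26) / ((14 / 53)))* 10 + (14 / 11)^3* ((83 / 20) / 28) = 163315736 / 605605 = 269.67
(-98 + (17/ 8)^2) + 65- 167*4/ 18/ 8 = -19079/ 576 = -33.12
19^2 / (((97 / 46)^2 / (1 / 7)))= 763876 / 65863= 11.60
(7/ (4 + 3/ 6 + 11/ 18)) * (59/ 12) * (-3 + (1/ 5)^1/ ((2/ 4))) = -16107/ 920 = -17.51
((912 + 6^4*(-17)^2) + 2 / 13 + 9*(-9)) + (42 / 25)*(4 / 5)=609986809 / 1625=375376.50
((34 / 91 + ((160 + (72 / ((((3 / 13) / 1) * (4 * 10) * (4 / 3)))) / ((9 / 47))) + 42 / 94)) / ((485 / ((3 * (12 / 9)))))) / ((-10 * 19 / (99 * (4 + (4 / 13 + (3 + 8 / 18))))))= -6.38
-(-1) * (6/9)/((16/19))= 19/24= 0.79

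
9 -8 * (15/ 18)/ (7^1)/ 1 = 169/ 21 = 8.05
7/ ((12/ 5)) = 35/ 12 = 2.92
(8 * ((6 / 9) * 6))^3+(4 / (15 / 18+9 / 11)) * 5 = 3573032 / 109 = 32780.11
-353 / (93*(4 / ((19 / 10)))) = -6707 / 3720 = -1.80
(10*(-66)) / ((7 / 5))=-471.43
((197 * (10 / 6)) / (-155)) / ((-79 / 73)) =14381 / 7347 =1.96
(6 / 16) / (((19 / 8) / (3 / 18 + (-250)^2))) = 375001 / 38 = 9868.45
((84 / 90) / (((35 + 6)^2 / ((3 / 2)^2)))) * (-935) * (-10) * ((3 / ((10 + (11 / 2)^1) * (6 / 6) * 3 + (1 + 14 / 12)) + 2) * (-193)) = -4647.66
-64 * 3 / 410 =-96 / 205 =-0.47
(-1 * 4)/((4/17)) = -17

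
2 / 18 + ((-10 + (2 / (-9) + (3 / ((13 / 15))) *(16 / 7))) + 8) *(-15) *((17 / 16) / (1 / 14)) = -297049 / 234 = -1269.44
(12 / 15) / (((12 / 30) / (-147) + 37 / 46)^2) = 914492880 / 734572609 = 1.24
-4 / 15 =-0.27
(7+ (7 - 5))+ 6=15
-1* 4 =-4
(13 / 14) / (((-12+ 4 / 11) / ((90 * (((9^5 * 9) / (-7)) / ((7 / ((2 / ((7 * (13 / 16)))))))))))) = 263063295 / 9604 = 27391.01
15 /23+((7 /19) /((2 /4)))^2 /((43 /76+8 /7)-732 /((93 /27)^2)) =8619590311 /13402700415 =0.64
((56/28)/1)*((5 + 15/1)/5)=8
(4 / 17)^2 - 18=-5186 / 289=-17.94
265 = 265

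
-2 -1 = -3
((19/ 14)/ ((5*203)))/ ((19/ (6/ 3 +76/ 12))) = 5/ 8526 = 0.00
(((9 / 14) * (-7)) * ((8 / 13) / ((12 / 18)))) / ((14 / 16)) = -432 / 91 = -4.75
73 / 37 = 1.97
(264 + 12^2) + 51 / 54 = 7361 / 18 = 408.94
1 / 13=0.08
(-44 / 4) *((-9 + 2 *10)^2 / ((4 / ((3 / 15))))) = -1331 / 20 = -66.55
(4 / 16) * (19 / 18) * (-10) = -95 / 36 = -2.64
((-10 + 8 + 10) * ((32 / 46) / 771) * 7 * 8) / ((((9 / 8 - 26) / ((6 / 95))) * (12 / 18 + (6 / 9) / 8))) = -458752 / 335242365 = -0.00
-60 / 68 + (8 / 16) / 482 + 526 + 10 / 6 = 25898875 / 49164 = 526.79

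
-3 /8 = -0.38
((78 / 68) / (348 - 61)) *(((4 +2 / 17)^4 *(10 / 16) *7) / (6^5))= 97540625 / 150891043104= 0.00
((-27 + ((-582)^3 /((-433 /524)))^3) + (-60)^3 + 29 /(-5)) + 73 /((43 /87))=236994999526969889720084513286301231 /17454288455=13578038436684578656465460.00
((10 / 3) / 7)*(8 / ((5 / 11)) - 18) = -4 / 21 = -0.19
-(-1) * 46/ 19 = 46/ 19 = 2.42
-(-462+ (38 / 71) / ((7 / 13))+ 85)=186875 / 497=376.01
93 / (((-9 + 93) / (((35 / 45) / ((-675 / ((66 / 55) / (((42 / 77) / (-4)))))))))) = 341 / 30375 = 0.01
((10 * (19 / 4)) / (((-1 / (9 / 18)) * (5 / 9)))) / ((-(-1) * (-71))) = 171 / 284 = 0.60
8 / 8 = 1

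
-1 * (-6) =6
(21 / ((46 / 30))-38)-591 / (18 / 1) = -7885 / 138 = -57.14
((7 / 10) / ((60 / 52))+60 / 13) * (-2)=-10183 / 975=-10.44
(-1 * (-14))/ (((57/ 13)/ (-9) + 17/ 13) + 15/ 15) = 546/ 71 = 7.69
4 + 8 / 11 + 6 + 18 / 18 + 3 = 162 / 11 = 14.73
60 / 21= 20 / 7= 2.86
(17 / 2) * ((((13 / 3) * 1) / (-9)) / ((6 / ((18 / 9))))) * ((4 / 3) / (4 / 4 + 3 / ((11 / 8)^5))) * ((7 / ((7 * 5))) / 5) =-71184542 / 1575581625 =-0.05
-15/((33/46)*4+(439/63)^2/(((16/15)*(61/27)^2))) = -335485360/263646043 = -1.27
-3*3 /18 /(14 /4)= -1 /7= -0.14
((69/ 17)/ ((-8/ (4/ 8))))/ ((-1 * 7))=69/ 1904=0.04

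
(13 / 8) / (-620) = -13 / 4960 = -0.00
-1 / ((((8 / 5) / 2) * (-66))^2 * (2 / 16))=-0.00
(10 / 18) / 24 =0.02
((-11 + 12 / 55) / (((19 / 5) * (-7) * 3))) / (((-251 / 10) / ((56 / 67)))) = -47440 / 10544259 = -0.00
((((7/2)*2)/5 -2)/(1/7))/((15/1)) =-7/25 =-0.28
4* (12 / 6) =8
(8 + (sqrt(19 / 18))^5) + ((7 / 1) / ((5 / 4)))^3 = 361 * sqrt(38) / 1944 + 22952 / 125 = 184.76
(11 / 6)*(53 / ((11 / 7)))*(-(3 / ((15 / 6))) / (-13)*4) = 1484 / 65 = 22.83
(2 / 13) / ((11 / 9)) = 18 / 143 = 0.13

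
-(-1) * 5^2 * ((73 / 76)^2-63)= -8963975 / 5776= -1551.93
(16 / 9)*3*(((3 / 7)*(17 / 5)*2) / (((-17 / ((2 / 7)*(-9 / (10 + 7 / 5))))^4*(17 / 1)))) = 5184000 / 182936467830487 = 0.00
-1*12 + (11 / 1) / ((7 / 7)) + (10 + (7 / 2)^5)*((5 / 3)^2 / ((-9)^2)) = 44983 / 2592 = 17.35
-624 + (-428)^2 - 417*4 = 180892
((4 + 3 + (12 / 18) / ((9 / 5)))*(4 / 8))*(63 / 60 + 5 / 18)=47561 / 9720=4.89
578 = 578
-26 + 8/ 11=-278/ 11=-25.27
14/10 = 7/5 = 1.40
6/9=2/3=0.67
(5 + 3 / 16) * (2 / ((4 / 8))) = 83 / 4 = 20.75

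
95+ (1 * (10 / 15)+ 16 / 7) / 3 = 6047 / 63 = 95.98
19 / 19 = 1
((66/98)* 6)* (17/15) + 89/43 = 70051/10535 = 6.65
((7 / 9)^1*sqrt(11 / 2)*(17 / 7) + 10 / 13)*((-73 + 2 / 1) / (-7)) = 710 / 91 + 1207*sqrt(22) / 126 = 52.73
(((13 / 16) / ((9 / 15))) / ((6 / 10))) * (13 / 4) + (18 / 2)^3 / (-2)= -205727 / 576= -357.16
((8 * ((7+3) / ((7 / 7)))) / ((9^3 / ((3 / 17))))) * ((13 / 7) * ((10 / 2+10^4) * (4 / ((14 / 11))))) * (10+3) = 991962400 / 67473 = 14701.62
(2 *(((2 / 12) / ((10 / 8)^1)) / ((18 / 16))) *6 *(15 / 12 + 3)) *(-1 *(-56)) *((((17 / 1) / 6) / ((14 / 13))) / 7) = 120224 / 945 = 127.22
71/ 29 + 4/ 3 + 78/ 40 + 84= 156133/ 1740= 89.73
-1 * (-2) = 2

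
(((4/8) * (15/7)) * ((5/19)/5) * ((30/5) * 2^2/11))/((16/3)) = 135/5852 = 0.02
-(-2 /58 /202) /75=1 /439350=0.00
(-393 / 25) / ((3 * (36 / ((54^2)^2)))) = -30941676 / 25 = -1237667.04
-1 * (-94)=94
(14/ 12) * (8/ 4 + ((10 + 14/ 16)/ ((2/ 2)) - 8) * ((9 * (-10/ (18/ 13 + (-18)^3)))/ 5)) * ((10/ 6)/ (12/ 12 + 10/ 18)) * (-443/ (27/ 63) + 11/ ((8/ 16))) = -1026968125/ 404256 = -2540.39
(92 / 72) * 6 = 23 / 3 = 7.67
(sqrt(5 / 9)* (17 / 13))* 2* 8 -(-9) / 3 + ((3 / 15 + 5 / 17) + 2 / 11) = 3437 / 935 + 272* sqrt(5) / 39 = 19.27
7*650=4550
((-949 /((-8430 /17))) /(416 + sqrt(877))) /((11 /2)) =0.00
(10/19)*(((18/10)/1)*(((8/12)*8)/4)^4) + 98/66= 8425/1881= 4.48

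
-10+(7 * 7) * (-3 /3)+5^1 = -54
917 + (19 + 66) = 1002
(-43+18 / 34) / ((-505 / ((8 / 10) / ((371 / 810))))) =467856 / 3185035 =0.15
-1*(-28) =28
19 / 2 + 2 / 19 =365 / 38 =9.61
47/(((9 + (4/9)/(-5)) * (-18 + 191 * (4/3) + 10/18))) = 3807/171227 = 0.02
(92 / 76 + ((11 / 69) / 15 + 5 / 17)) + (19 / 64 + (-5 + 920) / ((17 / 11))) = 593.87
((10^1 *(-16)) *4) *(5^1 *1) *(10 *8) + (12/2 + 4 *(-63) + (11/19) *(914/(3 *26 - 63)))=-73020056/285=-256210.72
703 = 703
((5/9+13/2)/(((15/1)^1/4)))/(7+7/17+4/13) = 28067/115155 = 0.24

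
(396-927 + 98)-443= -876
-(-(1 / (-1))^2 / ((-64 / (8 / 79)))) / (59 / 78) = -39 / 18644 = -0.00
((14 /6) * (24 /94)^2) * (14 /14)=336 /2209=0.15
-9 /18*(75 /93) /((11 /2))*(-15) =1.10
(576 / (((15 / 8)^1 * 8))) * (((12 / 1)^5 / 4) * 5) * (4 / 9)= 5308416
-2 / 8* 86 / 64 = -0.34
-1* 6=-6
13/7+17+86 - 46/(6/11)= 431/21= 20.52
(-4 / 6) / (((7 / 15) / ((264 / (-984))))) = 110 / 287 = 0.38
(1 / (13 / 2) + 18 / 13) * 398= 7960 / 13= 612.31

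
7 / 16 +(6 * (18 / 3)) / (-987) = 2111 / 5264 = 0.40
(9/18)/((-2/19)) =-19/4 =-4.75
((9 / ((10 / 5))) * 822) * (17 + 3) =73980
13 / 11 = 1.18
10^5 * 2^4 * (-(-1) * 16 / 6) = 12800000 / 3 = 4266666.67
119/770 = 17/110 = 0.15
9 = 9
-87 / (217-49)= -0.52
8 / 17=0.47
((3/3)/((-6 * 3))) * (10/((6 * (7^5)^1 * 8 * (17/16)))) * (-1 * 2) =10/7714413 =0.00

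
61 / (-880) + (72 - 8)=56259 / 880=63.93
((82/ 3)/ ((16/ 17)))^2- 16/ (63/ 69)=3330007/ 4032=825.89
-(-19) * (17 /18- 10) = -3097 /18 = -172.06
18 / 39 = 6 / 13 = 0.46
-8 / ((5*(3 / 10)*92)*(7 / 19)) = -76 / 483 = -0.16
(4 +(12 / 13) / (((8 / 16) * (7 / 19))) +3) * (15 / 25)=3279 / 455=7.21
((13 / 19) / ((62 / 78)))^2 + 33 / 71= 29698872 / 24631391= 1.21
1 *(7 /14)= 1 /2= 0.50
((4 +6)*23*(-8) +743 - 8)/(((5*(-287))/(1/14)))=221/4018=0.06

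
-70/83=-0.84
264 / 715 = 24 / 65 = 0.37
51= 51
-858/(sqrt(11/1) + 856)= -734448/732725 + 858*sqrt(11)/732725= -1.00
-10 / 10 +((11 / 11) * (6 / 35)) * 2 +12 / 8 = 59 / 70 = 0.84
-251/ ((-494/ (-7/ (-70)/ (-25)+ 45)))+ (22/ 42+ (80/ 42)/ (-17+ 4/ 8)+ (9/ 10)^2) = 1030479781/ 42792750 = 24.08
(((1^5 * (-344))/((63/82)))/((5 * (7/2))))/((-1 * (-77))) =-0.33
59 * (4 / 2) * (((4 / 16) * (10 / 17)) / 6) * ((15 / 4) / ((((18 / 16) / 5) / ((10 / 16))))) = 36875 / 1224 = 30.13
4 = 4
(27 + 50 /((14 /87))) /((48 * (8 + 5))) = 197 /364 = 0.54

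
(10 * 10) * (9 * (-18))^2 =2624400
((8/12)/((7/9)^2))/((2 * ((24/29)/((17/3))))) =1479/392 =3.77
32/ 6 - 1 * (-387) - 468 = -227/ 3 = -75.67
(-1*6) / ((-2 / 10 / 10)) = 300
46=46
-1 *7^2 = -49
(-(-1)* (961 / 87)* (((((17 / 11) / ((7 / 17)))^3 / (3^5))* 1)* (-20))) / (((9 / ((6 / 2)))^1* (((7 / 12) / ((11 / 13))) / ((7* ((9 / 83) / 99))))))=-1855696304720 / 10414037721087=-0.18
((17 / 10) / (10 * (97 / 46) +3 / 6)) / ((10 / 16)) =3128 / 24825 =0.13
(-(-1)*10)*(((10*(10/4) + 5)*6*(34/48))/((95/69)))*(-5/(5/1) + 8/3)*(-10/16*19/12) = -1527.34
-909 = -909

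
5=5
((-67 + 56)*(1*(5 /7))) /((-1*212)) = 55 /1484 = 0.04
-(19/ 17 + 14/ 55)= -1283/ 935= -1.37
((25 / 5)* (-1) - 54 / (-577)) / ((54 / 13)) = -36803 / 31158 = -1.18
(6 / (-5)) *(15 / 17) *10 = -180 / 17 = -10.59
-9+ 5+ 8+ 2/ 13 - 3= 15/ 13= 1.15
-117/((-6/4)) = 78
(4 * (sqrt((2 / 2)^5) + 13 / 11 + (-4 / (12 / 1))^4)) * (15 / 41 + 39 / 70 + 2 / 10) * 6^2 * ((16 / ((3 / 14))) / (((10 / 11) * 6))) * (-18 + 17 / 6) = -3669682016 / 49815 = -73666.21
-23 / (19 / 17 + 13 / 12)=-4692 / 449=-10.45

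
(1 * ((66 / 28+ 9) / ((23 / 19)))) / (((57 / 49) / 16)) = 2968 / 23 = 129.04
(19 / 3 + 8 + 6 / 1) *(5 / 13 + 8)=6649 / 39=170.49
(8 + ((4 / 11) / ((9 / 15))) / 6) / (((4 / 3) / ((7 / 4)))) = 2807 / 264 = 10.63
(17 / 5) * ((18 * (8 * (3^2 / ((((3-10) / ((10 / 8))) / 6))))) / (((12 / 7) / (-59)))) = 162486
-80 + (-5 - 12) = -97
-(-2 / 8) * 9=2.25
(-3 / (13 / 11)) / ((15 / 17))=-187 / 65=-2.88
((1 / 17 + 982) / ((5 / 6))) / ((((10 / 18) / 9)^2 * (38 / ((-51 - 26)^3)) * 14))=-4286292921603 / 16150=-265405134.46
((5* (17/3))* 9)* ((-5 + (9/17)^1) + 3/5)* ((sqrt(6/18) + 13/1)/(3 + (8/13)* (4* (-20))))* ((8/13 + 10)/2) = 22701* sqrt(3)/601 + 885339/601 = 1538.53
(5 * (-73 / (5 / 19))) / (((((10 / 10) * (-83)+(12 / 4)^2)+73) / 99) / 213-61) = 29247669 / 1286308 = 22.74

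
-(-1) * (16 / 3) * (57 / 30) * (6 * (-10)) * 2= -1216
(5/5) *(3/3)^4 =1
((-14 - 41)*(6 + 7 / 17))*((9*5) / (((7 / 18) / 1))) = -4855950 / 119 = -40806.30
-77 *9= -693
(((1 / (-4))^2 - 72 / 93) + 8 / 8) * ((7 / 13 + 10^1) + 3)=121 / 31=3.90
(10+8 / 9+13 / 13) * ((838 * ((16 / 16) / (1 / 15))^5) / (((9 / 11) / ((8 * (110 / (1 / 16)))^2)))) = 1833146050560000000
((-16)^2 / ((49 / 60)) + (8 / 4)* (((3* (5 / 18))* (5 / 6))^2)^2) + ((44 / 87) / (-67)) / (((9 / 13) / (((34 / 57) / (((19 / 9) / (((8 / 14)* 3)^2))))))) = 313.93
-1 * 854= -854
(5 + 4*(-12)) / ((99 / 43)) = -18.68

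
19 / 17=1.12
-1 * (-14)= 14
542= 542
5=5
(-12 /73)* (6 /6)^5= -12 /73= -0.16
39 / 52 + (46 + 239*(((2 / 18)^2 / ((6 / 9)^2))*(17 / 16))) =30991 / 576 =53.80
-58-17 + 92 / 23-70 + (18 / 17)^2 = -40425 / 289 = -139.88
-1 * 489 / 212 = -489 / 212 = -2.31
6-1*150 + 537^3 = 154854009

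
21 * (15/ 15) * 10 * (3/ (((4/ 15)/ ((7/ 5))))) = 6615/ 2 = 3307.50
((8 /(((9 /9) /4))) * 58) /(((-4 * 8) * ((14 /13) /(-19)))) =7163 /7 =1023.29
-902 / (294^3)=-451 / 12706092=-0.00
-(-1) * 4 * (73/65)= 292/65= 4.49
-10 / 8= -5 / 4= -1.25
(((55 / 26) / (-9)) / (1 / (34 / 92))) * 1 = -935 / 10764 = -0.09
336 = 336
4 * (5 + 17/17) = 24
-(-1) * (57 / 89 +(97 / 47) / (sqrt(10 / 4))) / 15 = 19 / 445 +97 * sqrt(10) / 3525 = 0.13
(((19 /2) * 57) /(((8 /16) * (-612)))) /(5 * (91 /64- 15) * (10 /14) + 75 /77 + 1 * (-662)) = 444752 /178322061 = 0.00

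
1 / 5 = 0.20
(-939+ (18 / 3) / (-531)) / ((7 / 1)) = -166205 / 1239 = -134.14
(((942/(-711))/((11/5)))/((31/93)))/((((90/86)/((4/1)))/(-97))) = 5238776/7821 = 669.83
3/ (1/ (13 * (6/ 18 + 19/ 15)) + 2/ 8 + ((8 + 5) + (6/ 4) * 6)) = 0.13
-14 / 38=-0.37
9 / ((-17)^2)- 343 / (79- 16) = -14080 / 2601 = -5.41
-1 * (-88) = 88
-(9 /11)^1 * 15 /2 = -135 /22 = -6.14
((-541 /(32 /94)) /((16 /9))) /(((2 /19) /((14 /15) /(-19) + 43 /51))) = -293453007 /43520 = -6742.95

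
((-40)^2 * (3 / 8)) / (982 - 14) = 0.62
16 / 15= 1.07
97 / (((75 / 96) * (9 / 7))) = 21728 / 225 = 96.57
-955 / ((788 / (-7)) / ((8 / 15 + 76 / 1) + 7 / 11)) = 17024021 / 26004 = 654.67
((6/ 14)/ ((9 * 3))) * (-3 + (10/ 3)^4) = 9757/ 5103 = 1.91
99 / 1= 99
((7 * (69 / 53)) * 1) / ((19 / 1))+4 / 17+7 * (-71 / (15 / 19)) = -161471132 / 256785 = -628.82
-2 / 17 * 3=-6 / 17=-0.35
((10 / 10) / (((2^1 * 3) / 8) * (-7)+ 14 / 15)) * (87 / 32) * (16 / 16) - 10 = -22025 / 2072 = -10.63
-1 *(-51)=51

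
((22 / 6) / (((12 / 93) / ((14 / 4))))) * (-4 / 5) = -2387 / 30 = -79.57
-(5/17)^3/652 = -125/3203276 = -0.00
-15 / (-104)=15 / 104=0.14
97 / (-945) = -97 / 945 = -0.10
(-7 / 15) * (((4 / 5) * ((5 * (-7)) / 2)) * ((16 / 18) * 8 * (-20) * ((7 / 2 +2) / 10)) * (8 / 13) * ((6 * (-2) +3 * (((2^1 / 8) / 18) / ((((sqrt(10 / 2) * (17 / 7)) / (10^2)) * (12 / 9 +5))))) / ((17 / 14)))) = 30908416 / 9945-27044864 * sqrt(5) / 1927341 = 3076.56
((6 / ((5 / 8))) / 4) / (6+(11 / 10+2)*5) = 24 / 215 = 0.11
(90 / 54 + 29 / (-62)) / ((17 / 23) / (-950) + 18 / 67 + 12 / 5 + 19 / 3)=163230425 / 1225491163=0.13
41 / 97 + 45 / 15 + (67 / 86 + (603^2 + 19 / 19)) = 363614.20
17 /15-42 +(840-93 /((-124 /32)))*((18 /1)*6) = 1399067 /15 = 93271.13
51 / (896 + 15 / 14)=714 / 12559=0.06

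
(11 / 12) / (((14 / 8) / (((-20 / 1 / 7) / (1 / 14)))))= -440 / 21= -20.95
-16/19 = -0.84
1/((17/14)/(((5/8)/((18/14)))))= 245/612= 0.40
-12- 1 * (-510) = 498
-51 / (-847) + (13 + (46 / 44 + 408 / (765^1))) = 371977 / 25410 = 14.64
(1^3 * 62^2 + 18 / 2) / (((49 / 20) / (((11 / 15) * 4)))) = 678128 / 147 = 4613.12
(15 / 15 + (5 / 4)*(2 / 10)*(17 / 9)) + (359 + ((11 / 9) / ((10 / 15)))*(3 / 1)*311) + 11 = 74951 / 36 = 2081.97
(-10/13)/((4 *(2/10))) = -25/26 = -0.96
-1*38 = -38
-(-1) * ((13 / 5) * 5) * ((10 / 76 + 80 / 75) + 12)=97799 / 570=171.58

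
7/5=1.40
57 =57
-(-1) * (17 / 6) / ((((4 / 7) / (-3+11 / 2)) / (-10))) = -2975 / 24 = -123.96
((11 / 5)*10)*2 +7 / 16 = 711 / 16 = 44.44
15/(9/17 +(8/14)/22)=27.01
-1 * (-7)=7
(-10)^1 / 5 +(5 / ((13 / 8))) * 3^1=94 / 13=7.23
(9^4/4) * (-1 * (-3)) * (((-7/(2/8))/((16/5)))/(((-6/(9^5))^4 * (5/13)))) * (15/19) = -4032636844441887998647695/4864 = -829078298610585526037.77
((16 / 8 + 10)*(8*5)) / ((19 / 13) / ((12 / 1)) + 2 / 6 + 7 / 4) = 9360 / 43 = 217.67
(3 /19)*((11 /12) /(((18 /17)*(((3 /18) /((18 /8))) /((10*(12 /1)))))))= 221.45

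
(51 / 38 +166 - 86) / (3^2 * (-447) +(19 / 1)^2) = -0.02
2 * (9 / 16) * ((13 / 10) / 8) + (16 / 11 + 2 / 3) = 48661 / 21120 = 2.30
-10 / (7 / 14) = -20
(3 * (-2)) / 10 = -3 / 5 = -0.60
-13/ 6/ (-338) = 1/ 156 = 0.01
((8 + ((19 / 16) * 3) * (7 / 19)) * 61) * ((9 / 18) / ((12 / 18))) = 27267 / 64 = 426.05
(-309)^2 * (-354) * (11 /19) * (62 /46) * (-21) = 242043762114 /437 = 553875885.84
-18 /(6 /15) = -45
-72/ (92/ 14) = -252/ 23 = -10.96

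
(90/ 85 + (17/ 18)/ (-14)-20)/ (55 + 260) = -81433/ 1349460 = -0.06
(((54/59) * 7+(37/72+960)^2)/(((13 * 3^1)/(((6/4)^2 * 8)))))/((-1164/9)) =-282180707843/85707648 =-3292.36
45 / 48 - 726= -11601 / 16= -725.06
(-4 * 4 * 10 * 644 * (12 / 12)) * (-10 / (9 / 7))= 7212800 / 9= 801422.22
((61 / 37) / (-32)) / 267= -61 / 316128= -0.00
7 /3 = 2.33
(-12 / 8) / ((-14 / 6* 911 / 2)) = 9 / 6377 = 0.00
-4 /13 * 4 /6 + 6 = 226 /39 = 5.79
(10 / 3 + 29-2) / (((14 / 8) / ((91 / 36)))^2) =15379 / 243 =63.29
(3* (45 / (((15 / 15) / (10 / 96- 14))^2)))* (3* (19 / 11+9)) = 1181180295 / 1408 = 838906.46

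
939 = 939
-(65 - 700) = 635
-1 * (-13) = 13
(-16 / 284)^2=16 / 5041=0.00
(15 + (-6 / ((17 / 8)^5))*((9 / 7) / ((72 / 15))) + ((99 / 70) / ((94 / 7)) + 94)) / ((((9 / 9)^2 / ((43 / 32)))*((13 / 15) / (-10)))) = -657246793562445 / 388654616896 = -1691.08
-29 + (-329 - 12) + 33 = -337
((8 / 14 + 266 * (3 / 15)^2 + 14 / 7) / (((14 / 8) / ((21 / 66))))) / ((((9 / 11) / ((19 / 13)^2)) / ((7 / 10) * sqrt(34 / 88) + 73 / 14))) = 417316 * sqrt(187) / 2091375 + 60928136 / 1863225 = 35.43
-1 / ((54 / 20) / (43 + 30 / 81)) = -11710 / 729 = -16.06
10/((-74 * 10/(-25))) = 25/74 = 0.34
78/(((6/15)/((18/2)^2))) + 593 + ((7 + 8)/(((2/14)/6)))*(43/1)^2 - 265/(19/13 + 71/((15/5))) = 231524501/196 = 1181247.45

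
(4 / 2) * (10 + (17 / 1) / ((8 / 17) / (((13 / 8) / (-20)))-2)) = 13463 / 861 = 15.64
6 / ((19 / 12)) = 72 / 19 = 3.79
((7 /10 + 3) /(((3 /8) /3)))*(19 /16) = 703 /20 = 35.15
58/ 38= 29/ 19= 1.53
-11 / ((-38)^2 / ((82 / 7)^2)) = -18491 / 17689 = -1.05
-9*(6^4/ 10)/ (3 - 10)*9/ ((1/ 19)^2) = 18948168/ 35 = 541376.23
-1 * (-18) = 18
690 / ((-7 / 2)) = -1380 / 7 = -197.14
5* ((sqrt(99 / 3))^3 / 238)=165* sqrt(33) / 238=3.98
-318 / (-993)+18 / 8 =3403 / 1324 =2.57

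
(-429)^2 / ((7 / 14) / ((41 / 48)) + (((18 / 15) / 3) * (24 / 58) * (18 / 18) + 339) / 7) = 2552955405 / 680233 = 3753.06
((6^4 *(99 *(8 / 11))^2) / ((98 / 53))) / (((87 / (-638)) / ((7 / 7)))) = -1305621504 / 49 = -26645336.82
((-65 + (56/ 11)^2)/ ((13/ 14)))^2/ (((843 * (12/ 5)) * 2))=5479043045/ 12515156082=0.44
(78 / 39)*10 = 20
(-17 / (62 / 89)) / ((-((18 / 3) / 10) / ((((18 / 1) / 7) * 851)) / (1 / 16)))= 19313445 / 3472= 5562.63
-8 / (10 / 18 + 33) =-36 / 151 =-0.24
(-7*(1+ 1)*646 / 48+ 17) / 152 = -2057 / 1824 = -1.13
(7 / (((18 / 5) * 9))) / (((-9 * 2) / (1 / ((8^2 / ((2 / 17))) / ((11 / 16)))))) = -385 / 25380864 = -0.00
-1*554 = -554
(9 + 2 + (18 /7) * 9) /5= 239 /35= 6.83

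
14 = 14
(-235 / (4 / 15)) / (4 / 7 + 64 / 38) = -6251 / 16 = -390.69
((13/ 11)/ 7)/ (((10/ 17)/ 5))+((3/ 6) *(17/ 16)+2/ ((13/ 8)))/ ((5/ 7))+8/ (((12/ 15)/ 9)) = 15039327/ 160160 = 93.90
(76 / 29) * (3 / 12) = 19 / 29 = 0.66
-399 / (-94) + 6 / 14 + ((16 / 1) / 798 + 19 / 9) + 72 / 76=872215 / 112518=7.75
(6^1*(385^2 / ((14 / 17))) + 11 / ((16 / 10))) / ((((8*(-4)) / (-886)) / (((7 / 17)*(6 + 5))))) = 294700449505 / 2176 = 135432191.87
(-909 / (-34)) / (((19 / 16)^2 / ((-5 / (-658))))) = 290880 / 2019073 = 0.14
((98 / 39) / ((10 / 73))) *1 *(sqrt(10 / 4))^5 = 17885 *sqrt(10) / 312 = 181.27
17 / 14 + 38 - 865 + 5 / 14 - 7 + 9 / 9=-5820 / 7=-831.43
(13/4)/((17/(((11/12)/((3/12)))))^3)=17303/530604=0.03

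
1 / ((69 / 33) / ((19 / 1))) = 209 / 23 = 9.09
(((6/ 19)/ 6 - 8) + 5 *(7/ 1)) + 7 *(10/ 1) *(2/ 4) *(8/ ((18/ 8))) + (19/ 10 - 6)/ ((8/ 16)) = 122519/ 855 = 143.30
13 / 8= 1.62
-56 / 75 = -0.75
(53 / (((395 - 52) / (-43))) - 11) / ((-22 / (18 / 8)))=13617 / 7546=1.80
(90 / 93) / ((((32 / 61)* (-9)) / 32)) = -610 / 93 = -6.56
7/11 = 0.64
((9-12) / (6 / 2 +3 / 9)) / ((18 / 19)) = -19 / 20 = -0.95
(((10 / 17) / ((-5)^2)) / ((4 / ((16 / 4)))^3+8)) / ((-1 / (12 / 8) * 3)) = -1 / 765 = -0.00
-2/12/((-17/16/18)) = 48/17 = 2.82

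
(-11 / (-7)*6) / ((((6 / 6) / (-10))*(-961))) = 660 / 6727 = 0.10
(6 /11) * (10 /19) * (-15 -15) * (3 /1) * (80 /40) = -10800 /209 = -51.67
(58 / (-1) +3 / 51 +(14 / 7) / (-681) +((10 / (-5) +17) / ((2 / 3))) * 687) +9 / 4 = 713226827 / 46308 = 15401.81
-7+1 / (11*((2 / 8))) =-73 / 11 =-6.64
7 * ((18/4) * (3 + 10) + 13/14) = 416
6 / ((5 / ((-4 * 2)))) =-48 / 5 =-9.60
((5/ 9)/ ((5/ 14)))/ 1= 14/ 9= 1.56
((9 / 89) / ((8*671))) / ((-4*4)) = -9 / 7644032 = -0.00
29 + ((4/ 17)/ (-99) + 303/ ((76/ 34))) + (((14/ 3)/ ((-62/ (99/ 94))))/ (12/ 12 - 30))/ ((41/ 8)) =18230941017827/ 110792182842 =164.55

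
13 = 13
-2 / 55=-0.04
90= 90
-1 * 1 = -1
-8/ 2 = -4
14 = 14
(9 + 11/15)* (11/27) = 1606/405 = 3.97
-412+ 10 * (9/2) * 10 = 38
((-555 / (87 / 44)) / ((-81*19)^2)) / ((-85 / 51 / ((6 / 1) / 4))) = 814 / 7631901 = 0.00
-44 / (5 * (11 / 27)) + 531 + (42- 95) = 2282 / 5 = 456.40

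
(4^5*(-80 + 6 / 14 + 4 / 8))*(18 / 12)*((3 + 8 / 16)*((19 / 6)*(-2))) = 2692224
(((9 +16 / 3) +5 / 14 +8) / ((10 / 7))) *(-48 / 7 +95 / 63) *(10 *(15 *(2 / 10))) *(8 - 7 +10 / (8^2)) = -11882957 / 4032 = -2947.16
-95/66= -1.44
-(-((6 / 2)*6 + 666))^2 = -467856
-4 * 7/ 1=-28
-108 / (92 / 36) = -972 / 23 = -42.26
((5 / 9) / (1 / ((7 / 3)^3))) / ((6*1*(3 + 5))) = 1715 / 11664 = 0.15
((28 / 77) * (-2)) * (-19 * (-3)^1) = -456 / 11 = -41.45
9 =9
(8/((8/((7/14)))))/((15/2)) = 1/15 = 0.07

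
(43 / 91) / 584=43 / 53144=0.00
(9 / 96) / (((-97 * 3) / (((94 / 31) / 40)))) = -0.00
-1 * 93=-93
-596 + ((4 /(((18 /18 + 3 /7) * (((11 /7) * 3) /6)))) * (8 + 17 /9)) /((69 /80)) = -3792172 /6831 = -555.14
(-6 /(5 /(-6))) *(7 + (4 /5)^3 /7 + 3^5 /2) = 4050054 /4375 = 925.73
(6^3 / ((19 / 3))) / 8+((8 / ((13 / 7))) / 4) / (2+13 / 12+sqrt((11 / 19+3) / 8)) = 4049241 / 874627 - 144* sqrt(646) / 46033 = 4.55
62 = 62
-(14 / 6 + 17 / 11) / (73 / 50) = -2.66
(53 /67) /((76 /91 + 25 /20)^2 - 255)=-7022288 /2225096733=-0.00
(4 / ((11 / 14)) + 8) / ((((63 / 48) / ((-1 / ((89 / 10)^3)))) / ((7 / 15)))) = -51200 / 7754659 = -0.01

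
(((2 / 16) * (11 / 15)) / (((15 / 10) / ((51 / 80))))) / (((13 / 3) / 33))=6171 / 20800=0.30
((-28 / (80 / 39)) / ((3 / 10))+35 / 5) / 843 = -77 / 1686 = -0.05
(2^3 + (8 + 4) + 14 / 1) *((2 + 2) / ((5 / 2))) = 272 / 5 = 54.40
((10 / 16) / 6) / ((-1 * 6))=-5 / 288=-0.02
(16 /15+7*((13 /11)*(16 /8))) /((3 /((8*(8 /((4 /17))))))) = 790432 /495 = 1596.83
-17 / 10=-1.70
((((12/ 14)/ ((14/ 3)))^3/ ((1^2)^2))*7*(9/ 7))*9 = 59049/ 117649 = 0.50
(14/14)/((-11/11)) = -1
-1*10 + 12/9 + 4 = -14/3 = -4.67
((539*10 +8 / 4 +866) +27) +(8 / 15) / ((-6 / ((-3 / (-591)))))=55716521 / 8865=6285.00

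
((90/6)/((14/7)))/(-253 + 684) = 0.02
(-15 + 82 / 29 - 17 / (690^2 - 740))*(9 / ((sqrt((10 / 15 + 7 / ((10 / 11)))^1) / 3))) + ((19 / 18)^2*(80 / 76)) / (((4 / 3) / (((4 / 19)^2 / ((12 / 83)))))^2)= 34445 / 555579 - 4530669471*sqrt(7530) / 3460145440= -113.56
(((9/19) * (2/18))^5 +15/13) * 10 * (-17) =-6314054660/32189287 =-196.15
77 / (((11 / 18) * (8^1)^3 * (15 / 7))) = 147 / 1280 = 0.11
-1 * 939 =-939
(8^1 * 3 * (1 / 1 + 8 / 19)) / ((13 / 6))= 3888 / 247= 15.74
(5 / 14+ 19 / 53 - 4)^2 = 5938969 / 550564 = 10.79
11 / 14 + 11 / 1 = 11.79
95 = 95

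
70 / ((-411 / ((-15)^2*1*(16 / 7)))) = -87.59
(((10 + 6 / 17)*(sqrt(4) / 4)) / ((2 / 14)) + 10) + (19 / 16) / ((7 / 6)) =44985 / 952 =47.25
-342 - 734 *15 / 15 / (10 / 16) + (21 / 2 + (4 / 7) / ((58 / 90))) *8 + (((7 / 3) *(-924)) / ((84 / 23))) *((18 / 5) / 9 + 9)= -21237169 / 3045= -6974.44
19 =19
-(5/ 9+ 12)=-12.56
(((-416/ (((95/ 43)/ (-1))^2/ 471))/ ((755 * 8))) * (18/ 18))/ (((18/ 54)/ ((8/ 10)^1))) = -543428496/ 34069375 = -15.95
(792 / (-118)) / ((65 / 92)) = -36432 / 3835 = -9.50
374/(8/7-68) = -1309/234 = -5.59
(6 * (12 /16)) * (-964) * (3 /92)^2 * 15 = -292815 /4232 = -69.19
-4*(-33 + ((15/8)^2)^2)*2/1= 84543/512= 165.12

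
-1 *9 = -9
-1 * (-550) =550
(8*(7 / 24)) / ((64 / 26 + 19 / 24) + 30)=728 / 10375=0.07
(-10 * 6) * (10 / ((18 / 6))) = -200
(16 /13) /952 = 2 /1547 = 0.00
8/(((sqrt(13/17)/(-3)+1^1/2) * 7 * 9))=32 * sqrt(221)/2121+272/707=0.61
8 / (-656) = -1 / 82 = -0.01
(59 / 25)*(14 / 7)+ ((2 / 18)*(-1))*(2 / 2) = 1037 / 225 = 4.61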